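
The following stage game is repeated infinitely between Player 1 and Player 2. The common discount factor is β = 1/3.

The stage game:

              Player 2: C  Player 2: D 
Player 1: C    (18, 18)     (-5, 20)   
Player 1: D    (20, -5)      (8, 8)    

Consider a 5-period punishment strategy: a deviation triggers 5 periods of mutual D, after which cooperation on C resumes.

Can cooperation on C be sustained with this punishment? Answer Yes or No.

IC: β+…+β^5 ≥ (20−18)/(18−8) = 1/5.
At β = 1/3: partial sum = 0.4979 ≥ 0.2000. Cooperation sustainable.

Yes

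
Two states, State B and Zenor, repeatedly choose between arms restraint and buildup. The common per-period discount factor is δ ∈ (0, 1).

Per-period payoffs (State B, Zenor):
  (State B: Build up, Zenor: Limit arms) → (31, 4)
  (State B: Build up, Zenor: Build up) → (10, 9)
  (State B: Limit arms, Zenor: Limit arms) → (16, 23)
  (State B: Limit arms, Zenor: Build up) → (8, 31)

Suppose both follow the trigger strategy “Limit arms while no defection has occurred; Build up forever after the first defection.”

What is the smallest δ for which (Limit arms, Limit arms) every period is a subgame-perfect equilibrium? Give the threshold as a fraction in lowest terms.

5/7

For State B: deviation gain 31−16 = 15, per-period punishment loss 16−10 = 6. IC gives δ ≥ 15/21 = 5/7.
For Zenor: gain 8, loss 14 per period, so δ ≥ 8/22 = 4/11.
The tighter constraint is State B's, so cooperation needs δ ≥ 5/7.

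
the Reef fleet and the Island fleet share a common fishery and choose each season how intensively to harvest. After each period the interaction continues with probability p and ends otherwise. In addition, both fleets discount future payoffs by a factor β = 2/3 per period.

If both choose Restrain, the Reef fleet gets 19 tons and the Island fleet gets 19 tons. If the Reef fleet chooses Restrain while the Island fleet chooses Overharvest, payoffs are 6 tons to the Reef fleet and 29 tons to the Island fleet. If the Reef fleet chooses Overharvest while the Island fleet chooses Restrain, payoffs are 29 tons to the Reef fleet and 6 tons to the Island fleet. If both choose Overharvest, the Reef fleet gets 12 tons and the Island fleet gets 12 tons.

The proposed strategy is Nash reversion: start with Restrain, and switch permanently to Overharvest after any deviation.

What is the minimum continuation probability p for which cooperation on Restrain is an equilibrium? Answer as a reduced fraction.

With continuation probability p and discount β, the effective per-period discount factor is βp.
Grim-trigger IC: βp ≥ (29−19)/(29−12) = 10/17.
So p ≥ (10/17)/(2/3) = 15/17.

15/17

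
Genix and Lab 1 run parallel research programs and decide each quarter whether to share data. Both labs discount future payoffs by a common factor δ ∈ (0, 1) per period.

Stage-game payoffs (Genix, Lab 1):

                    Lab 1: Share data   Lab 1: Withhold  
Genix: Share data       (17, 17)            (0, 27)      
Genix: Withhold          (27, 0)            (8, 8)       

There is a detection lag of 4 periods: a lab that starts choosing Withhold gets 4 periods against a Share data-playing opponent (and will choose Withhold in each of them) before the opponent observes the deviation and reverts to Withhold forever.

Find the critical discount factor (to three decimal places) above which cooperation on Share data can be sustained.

0.852

The best deviation is to choose Withhold for all 4 undetected periods, earning 27 each, then 8 forever once detected.
Deviation value: 27(1−δ^4)/(1−δ) + 8δ^4/(1−δ); cooperation value: 17/(1−δ).
IC: 17 ≥ 27(1−δ^4) + 8δ^4 = 27 − 19δ^4.
So δ^4 ≥ 10/19, giving δ ≥ (10/19)^(1/4) ≈ 0.852.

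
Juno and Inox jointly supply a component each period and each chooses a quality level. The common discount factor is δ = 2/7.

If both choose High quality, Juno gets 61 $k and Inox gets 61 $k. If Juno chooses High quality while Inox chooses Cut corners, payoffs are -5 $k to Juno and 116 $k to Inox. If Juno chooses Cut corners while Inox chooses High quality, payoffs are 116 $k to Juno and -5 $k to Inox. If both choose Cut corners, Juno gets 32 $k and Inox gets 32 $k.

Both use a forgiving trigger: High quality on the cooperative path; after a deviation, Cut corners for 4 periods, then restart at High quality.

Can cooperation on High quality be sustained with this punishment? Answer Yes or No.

No

A one-shot deviation gives 116 now, then 32 for 4 periods, then back to 61.
Gain from deviating: (116−61) today; loss: (61−32) in each of the next 4 periods.
No-deviation condition: (61−32)(δ+…+δ^4) ≥ 116−61, i.e. δ+…+δ^4 ≥ 55/29.
At δ = 2/7: δ+…+δ^4 = 0.3973 < 1.8966.
So cooperation is not sustainable.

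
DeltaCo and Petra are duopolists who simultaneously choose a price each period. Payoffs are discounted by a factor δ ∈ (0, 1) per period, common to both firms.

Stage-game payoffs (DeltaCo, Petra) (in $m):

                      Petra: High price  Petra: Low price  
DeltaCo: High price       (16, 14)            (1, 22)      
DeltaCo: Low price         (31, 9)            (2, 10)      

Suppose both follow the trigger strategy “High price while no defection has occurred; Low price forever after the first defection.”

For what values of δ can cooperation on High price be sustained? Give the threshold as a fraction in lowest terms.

2/3

DeltaCo: cooperation gives 16 each period; deviation gives 31 once then 2 forever.
  16/(1−δ) ≥ 31 + 2δ/(1−δ) ⇒ δ ≥ 15/29.
Petra: cooperation gives 14 each period; deviation gives 22 once then 10 forever.
  δ ≥ 8/12 = 2/3.
Both must hold, so the binding constraint is Petra's: δ ≥ 2/3.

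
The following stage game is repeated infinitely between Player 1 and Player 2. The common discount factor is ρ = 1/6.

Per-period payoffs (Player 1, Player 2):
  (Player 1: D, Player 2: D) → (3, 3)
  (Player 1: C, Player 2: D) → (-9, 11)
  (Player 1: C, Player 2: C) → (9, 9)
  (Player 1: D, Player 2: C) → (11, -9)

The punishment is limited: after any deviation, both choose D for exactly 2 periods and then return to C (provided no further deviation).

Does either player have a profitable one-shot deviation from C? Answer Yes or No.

Comparing payoff streams over the 3 periods until play realigns: cooperate → 9(1+ρ+…+ρ^2); deviate → 11 + 3(ρ+…+ρ^2).
Cooperation is sustained iff (9−3)(ρ+…+ρ^2) ≥ 11−9.
ρ+…+ρ^2 = 1/6·(1−(1/6)^2)/(1−1/6) = 0.1944, and (11−9)/(9−3) = 0.3333.
0.1944 < 0.3333, so cooperation is not sustainable.

Yes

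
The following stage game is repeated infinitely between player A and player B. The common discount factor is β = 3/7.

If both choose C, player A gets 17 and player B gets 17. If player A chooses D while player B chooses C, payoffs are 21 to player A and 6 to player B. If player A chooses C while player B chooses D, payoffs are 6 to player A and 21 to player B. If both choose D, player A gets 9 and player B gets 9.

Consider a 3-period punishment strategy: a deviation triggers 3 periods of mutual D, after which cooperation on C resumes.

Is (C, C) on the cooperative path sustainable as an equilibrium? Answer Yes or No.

Yes

A one-shot deviation gives 21 now, then 9 for 3 periods, then back to 17.
Gain from deviating: (21−17) today; loss: (17−9) in each of the next 3 periods.
No-deviation condition: (17−9)(β+…+β^3) ≥ 21−17, i.e. β+…+β^3 ≥ 1/2.
At β = 3/7: β+…+β^3 = 0.6910 ≥ 0.5000.
So cooperation is sustainable.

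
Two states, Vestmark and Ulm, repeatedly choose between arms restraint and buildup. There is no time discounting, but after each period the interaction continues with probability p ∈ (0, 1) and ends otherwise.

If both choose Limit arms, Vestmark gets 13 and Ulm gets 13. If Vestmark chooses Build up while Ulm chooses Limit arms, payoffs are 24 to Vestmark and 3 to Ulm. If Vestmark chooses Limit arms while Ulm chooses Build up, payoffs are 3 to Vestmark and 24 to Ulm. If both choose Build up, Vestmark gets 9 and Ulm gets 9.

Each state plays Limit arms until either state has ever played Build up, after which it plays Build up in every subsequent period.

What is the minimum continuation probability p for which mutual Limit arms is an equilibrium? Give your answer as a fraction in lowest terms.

11/15

Expected cooperation value is 13 + p·13 + p²·13 + … = 13/(1−p); deviation gives 24 + p·9/(1−p).
13 ≥ 24(1−p) + 9p ⇒ 15p ≥ 11 ⇒ p ≥ 11/15.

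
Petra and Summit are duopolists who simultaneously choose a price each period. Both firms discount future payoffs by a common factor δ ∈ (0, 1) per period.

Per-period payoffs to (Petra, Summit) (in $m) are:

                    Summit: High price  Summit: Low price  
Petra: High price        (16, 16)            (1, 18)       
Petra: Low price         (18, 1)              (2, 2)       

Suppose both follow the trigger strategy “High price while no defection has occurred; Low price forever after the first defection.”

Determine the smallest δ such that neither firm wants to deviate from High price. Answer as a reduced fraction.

Cooperation forever yields 16 each period: 16/(1−δ).
Deviating yields 18 once, then 2 forever: 18 + 2δ/(1−δ).
No profitable deviation requires 16/(1−δ) ≥ 18 + 2δ/(1−δ).
Multiplying by (1−δ): 16 ≥ 18(1−δ) + 2δ = 18 − 16δ.
So 16δ ≥ 2, i.e. δ ≥ 2/16 = 1/8.

1/8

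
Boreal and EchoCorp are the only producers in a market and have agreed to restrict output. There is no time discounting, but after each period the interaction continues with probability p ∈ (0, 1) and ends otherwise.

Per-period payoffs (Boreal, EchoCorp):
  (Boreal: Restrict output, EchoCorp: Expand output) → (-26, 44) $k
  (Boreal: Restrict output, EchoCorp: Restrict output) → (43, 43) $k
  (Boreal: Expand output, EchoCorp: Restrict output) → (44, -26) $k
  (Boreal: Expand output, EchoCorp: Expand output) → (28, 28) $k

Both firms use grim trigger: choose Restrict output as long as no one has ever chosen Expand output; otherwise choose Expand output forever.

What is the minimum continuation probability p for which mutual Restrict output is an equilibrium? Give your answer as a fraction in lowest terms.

With no time discounting, the continuation probability p plays the role of the discount factor.
Grim-trigger IC: 43/(1−p) ≥ 44 + 28p/(1−p) ⇒ p ≥ (44−43)/(44−28) = 1/16.

1/16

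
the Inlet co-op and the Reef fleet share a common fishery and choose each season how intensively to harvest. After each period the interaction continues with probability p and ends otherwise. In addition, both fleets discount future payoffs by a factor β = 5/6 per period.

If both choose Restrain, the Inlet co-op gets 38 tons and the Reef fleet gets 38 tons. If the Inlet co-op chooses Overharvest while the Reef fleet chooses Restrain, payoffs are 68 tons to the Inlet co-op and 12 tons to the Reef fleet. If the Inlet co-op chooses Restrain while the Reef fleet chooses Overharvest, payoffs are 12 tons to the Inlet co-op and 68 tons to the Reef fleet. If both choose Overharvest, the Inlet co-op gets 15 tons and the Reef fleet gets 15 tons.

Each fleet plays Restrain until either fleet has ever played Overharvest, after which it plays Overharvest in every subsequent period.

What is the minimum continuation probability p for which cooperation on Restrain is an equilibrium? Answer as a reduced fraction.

36/53

With continuation probability p and discount β, the effective per-period discount factor is βp.
Grim-trigger IC: βp ≥ (68−38)/(68−15) = 30/53.
So p ≥ (30/53)/(5/6) = 36/53.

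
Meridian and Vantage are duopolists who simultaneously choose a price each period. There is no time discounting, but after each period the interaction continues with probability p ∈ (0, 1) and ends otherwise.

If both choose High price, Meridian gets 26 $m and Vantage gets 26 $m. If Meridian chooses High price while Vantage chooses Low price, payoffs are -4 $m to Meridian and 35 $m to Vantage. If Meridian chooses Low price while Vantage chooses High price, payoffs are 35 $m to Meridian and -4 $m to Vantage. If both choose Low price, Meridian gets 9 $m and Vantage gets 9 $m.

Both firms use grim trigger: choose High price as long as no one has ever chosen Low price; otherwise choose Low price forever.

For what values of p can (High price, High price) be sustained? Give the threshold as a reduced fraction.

Expected cooperation value is 26 + p·26 + p²·26 + … = 26/(1−p); deviation gives 35 + p·9/(1−p).
26 ≥ 35(1−p) + 9p ⇒ 26p ≥ 9 ⇒ p ≥ 9/26.

9/26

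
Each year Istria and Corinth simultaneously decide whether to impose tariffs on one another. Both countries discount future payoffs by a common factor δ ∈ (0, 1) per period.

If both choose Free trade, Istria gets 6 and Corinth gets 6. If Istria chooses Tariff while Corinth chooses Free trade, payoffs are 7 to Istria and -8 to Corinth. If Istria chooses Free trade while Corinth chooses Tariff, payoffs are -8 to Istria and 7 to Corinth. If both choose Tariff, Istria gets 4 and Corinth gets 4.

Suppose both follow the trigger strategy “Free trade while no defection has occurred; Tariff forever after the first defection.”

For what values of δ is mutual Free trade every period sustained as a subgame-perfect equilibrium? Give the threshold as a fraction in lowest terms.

Cooperation forever yields 6 each period: 6/(1−δ).
Deviating yields 7 once, then 4 forever: 7 + 4δ/(1−δ).
No profitable deviation requires 6/(1−δ) ≥ 7 + 4δ/(1−δ).
Multiplying by (1−δ): 6 ≥ 7(1−δ) + 4δ = 7 − 3δ.
So 3δ ≥ 1, i.e. δ ≥ 1/3.

1/3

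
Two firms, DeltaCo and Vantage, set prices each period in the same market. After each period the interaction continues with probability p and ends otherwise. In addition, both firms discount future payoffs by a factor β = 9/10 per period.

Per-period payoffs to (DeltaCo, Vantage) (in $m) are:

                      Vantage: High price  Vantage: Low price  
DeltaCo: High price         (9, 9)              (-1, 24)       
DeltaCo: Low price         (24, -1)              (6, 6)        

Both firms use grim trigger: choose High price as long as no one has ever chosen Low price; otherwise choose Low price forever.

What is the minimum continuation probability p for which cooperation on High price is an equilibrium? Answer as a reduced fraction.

25/27

Expected continuation weight on next period's payoff is β·p = 9/10·p, which plays the role of the discount factor.
Cooperation requires 9/10·p ≥ (24−9)/(24−6) = 5/6, hence p ≥ 25/27.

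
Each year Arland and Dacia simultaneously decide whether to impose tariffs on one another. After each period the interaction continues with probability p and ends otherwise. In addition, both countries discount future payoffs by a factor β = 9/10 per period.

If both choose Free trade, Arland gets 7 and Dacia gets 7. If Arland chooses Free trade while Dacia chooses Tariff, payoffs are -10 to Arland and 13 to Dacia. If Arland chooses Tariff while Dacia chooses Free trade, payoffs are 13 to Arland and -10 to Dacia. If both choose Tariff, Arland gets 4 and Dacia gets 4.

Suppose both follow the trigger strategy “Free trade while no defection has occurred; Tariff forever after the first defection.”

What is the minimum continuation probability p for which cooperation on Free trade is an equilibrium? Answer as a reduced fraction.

20/27

With continuation probability p and discount β, the effective per-period discount factor is βp.
Grim-trigger IC: βp ≥ (13−7)/(13−4) = 2/3.
So p ≥ (2/3)/(9/10) = 20/27.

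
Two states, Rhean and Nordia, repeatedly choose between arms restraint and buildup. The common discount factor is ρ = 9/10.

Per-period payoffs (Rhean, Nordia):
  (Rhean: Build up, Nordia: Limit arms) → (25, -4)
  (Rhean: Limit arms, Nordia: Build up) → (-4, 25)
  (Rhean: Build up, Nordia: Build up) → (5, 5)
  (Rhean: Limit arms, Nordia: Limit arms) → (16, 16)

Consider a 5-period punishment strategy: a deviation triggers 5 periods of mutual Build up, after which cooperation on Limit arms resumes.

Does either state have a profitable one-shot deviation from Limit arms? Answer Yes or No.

A one-shot deviation gives 25 now, then 5 for 5 periods, then back to 16.
Gain from deviating: (25−16) today; loss: (16−5) in each of the next 5 periods.
No-deviation condition: (16−5)(ρ+…+ρ^5) ≥ 25−16, i.e. ρ+…+ρ^5 ≥ 9/11.
At ρ = 9/10: ρ+…+ρ^5 = 3.6856 ≥ 0.8182.
So cooperation is sustainable.

No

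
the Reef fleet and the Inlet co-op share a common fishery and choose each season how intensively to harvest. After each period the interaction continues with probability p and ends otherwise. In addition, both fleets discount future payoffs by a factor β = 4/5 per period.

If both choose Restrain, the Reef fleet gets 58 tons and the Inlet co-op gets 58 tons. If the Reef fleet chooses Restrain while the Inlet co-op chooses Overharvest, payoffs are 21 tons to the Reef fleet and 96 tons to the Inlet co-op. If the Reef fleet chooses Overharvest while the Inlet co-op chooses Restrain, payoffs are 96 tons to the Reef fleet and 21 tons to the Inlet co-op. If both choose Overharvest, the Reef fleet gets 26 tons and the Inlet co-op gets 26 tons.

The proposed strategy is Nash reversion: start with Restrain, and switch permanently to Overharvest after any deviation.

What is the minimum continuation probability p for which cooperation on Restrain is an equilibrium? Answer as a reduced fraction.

Expected continuation weight on next period's payoff is β·p = 4/5·p, which plays the role of the discount factor.
Cooperation requires 4/5·p ≥ (96−58)/(96−26) = 19/35, hence p ≥ 19/28.

19/28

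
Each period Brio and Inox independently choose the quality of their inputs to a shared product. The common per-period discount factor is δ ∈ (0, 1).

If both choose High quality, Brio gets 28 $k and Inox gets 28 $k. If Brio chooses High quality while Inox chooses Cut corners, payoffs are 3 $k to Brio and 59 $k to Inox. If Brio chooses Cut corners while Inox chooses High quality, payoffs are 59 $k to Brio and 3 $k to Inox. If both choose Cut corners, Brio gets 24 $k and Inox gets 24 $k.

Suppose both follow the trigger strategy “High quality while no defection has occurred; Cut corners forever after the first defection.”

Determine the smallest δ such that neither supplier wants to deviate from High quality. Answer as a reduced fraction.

Under grim trigger the critical discount factor is (T−C)/(T−P) with T = 59, C = 28, P = 24.
δ* = (59−28)/(59−24) = 31/35.

31/35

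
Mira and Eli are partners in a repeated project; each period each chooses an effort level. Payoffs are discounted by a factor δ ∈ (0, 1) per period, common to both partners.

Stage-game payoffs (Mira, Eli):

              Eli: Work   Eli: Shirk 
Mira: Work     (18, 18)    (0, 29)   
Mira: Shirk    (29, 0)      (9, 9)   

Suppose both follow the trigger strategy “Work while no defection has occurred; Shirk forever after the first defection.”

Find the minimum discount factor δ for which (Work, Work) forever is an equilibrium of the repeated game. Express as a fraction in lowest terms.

Cooperation forever yields 18 each period: 18/(1−δ).
Deviating yields 29 once, then 9 forever: 29 + 9δ/(1−δ).
No profitable deviation requires 18/(1−δ) ≥ 29 + 9δ/(1−δ).
Multiplying by (1−δ): 18 ≥ 29(1−δ) + 9δ = 29 − 20δ.
So 20δ ≥ 11, i.e. δ ≥ 11/20.

11/20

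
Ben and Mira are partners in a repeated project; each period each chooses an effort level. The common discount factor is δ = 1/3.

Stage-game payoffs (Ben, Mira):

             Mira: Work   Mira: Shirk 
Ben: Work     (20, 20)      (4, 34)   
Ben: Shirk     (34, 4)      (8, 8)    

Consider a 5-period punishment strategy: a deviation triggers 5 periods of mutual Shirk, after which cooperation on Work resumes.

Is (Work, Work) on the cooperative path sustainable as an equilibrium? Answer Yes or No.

No

Comparing payoff streams over the 6 periods until play realigns: cooperate → 20(1+δ+…+δ^5); deviate → 34 + 8(δ+…+δ^5).
Cooperation is sustained iff (20−8)(δ+…+δ^5) ≥ 34−20.
δ+…+δ^5 = 1/3·(1−(1/3)^5)/(1−1/3) = 0.4979, and (34−20)/(20−8) = 1.1667.
0.4979 < 1.1667, so cooperation is not sustainable.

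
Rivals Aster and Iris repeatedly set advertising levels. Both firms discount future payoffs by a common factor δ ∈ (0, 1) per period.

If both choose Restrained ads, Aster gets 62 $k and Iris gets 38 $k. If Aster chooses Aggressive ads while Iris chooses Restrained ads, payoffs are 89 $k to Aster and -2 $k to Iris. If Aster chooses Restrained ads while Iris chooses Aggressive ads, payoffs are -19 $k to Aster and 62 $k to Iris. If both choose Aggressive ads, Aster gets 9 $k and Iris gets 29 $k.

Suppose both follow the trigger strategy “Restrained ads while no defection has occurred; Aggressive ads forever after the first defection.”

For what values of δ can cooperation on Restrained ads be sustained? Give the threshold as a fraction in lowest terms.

For Aster: deviation gain 89−62 = 27, per-period punishment loss 62−9 = 53. IC gives δ ≥ 27/80.
For Iris: gain 24, loss 9 per period, so δ ≥ 24/33 = 8/11.
The tighter constraint is Iris's, so cooperation needs δ ≥ 8/11.

8/11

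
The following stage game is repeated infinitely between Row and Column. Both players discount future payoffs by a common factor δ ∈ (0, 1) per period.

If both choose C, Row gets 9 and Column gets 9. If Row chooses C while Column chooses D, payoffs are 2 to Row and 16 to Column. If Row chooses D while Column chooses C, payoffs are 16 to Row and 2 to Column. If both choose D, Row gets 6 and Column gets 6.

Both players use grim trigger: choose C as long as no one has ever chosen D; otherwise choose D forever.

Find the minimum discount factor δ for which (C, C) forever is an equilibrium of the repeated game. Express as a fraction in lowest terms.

9/(1−δ) ≥ 16 + 6δ/(1−δ)
9 ≥ 16 − 10δ
δ ≥ 7/10.

7/10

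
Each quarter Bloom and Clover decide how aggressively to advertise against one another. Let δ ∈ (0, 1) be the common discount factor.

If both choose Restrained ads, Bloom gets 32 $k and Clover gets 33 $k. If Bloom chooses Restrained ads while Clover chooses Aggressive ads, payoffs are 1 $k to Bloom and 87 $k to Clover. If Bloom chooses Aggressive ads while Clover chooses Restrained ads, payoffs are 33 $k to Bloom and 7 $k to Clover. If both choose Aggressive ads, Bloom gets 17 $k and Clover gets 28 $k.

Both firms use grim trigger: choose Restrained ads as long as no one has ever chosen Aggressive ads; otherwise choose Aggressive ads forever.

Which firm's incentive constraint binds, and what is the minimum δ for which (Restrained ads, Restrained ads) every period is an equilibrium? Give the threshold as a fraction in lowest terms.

Clover; δ ≥ 54/59

For Bloom: deviation gain 33−32 = 1, per-period punishment loss 32−17 = 15. IC gives δ ≥ 1/16.
For Clover: gain 54, loss 5 per period, so δ ≥ 54/59.
The tighter constraint is Clover's, so cooperation needs δ ≥ 54/59.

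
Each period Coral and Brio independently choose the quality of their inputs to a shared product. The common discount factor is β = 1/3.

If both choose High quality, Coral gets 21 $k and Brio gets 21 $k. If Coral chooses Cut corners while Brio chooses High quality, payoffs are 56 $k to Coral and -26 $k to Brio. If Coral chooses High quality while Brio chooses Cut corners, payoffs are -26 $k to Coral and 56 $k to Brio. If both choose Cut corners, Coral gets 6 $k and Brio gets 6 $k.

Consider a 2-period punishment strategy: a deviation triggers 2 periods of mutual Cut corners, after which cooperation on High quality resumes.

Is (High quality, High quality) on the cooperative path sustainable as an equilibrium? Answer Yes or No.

IC: β+…+β^2 ≥ (56−21)/(21−6) = 7/3.
At β = 1/3: partial sum = 0.4444 < 2.3333. Cooperation not sustainable.

No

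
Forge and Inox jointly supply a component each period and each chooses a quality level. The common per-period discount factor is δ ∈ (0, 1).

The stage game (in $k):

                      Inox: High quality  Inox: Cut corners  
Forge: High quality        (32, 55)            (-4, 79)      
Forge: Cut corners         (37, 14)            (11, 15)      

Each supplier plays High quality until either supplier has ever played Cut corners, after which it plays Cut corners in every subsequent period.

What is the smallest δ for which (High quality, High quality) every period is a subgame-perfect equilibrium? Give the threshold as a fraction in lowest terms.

3/8

Forge: cooperation gives 32 each period; deviation gives 37 once then 11 forever.
  32/(1−δ) ≥ 37 + 11δ/(1−δ) ⇒ δ ≥ 5/26.
Inox: cooperation gives 55 each period; deviation gives 79 once then 15 forever.
  δ ≥ 24/64 = 3/8.
Both must hold, so the binding constraint is Inox's: δ ≥ 3/8.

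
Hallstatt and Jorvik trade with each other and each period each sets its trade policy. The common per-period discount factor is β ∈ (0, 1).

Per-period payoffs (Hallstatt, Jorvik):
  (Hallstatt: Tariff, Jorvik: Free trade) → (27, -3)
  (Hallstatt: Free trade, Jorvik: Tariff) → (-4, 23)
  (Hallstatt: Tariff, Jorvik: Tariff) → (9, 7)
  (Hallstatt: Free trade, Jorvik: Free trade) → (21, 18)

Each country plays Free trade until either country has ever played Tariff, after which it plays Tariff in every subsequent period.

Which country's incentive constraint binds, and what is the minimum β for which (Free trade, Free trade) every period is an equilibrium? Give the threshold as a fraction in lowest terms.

For Hallstatt: deviation gain 27−21 = 6, per-period punishment loss 21−9 = 12. IC gives β ≥ 6/18 = 1/3.
For Jorvik: gain 5, loss 11 per period, so β ≥ 5/16.
The tighter constraint is Hallstatt's, so cooperation needs β ≥ 1/3.

Hallstatt; β ≥ 1/3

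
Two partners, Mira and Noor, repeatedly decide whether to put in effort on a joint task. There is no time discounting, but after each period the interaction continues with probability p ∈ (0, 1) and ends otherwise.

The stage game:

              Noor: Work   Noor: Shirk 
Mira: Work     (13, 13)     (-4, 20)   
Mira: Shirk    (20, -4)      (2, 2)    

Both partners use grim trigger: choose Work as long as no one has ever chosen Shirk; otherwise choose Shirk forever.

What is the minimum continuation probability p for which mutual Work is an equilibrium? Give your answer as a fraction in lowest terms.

With no time discounting, the continuation probability p plays the role of the discount factor.
Grim-trigger IC: 13/(1−p) ≥ 20 + 2p/(1−p) ⇒ p ≥ (20−13)/(20−2) = 7/18.

7/18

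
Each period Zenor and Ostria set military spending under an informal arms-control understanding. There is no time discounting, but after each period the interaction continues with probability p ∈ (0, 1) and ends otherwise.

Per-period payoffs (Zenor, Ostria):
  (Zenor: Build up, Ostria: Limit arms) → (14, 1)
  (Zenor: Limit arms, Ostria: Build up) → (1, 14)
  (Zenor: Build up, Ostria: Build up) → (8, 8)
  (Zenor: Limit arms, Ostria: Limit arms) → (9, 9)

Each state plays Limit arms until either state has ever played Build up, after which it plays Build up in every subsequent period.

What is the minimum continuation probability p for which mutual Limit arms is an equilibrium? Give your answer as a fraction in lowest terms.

Expected cooperation value is 9 + p·9 + p²·9 + … = 9/(1−p); deviation gives 14 + p·8/(1−p).
9 ≥ 14(1−p) + 8p ⇒ 6p ≥ 5 ⇒ p ≥ 5/6.

5/6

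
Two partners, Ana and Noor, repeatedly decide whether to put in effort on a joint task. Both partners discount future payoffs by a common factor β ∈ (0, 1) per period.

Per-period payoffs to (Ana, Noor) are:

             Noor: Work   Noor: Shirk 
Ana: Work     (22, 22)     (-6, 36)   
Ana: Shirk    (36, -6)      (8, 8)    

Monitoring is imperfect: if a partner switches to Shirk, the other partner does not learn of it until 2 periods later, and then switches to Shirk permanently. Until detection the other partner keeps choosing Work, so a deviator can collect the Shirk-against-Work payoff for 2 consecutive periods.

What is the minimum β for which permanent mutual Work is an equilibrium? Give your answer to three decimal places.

The best deviation is to choose Shirk for all 2 undetected periods, earning 36 each, then 8 forever once detected.
Deviation value: 36(1−β^2)/(1−β) + 8β^2/(1−β); cooperation value: 22/(1−β).
IC: 22 ≥ 36(1−β^2) + 8β^2 = 36 − 28β^2.
So β^2 ≥ 14/28 = 1/2, giving β ≥ (1/2)^(1/2) ≈ 0.707.

0.707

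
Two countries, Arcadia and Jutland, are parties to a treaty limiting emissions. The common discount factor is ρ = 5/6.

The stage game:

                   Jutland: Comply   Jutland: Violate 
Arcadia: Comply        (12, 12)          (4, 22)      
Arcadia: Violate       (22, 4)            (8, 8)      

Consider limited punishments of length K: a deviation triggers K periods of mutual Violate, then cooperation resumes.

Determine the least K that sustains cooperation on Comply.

IC: ρ(1−ρ^K)/(1−ρ) ≥ (22−12)/(12−8) = 5/2.
With ρ = 5/6: need 1 − ρ^K ≥ 5/2·(1−5/6)/(5/6), i.e. ρ^K ≤ 0.5000.
Since (5/6)^3 = 0.5787 and (5/6)^4 = 0.4823, the smallest such K is 4.

4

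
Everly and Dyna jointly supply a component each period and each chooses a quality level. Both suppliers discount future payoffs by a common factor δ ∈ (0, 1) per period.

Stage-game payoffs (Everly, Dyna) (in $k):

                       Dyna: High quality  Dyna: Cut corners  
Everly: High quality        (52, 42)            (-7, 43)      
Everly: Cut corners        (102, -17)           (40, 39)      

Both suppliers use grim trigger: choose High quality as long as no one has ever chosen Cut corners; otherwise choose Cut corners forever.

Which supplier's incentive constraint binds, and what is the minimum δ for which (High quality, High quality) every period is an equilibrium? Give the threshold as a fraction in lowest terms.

Everly: cooperation gives 52 each period; deviation gives 102 once then 40 forever.
  52/(1−δ) ≥ 102 + 40δ/(1−δ) ⇒ δ ≥ 50/62 = 25/31.
Dyna: cooperation gives 42 each period; deviation gives 43 once then 39 forever.
  δ ≥ 1/4.
Both must hold, so the binding constraint is Everly's: δ ≥ 25/31.

Everly; δ ≥ 25/31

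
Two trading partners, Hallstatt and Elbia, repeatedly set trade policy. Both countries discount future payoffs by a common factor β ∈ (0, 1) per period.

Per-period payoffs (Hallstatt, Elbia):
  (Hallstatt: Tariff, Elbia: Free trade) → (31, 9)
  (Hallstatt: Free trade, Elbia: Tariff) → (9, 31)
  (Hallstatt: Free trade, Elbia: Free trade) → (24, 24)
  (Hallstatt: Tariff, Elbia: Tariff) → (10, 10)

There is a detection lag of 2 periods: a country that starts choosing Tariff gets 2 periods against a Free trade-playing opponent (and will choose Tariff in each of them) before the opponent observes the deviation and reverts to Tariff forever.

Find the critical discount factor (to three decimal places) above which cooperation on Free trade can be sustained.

Deviating for the 2 undetected periods gains 31−24 = 7 per period over cooperation, then loses 24−10 = 14 per period forever once punishment starts.
Gain: 7(1 + β + … + β^1); loss: 14·β^2/(1−β).
No profitable deviation ⇔ 7(1−β^2) ≤ 14·β^2, i.e. β^2 ≥ 7/(7+14) = 1/3.
Hence β ≥ (1/3)^(1/2) ≈ 0.577.

0.577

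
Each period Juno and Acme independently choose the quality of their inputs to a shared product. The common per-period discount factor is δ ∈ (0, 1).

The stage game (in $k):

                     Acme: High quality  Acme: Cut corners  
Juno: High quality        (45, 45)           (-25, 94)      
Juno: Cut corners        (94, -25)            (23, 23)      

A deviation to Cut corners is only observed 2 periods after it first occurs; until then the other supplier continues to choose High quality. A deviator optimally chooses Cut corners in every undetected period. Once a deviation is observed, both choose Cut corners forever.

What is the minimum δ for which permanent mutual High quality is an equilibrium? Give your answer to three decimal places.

0.831

A deviator earns 94 for 2 periods, then 23 forever; cooperating earns 45 forever. Multiplying the IC by (1−δ):
45 ≥ 94(1−δ^2) + 23δ^2, so 71·δ^2 ≥ 49 and δ^2 ≥ 49/71.
δ ≥ (49/71)^(1/2) ≈ 0.831.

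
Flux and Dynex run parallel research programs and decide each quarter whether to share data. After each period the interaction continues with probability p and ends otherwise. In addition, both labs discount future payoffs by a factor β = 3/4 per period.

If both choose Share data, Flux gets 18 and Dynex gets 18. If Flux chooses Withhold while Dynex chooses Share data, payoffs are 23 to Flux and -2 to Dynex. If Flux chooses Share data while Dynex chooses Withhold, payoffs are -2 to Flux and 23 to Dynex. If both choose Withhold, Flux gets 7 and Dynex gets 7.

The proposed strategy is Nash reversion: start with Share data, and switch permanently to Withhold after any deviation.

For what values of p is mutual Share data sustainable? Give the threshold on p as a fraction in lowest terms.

Expected continuation weight on next period's payoff is β·p = 3/4·p, which plays the role of the discount factor.
Cooperation requires 3/4·p ≥ (23−18)/(23−7) = 5/16, hence p ≥ 5/12.

5/12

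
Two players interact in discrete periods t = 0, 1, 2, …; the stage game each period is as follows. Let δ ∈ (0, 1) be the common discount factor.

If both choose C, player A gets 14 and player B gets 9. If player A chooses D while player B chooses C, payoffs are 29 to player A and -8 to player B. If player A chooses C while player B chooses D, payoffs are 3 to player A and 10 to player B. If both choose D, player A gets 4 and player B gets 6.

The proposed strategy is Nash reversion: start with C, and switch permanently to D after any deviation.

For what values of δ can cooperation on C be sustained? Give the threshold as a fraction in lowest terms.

For player A: deviation gain 29−14 = 15, per-period punishment loss 14−4 = 10. IC gives δ ≥ 15/25 = 3/5.
For player B: gain 1, loss 3 per period, so δ ≥ 1/4.
The tighter constraint is player A's, so cooperation needs δ ≥ 3/5.

3/5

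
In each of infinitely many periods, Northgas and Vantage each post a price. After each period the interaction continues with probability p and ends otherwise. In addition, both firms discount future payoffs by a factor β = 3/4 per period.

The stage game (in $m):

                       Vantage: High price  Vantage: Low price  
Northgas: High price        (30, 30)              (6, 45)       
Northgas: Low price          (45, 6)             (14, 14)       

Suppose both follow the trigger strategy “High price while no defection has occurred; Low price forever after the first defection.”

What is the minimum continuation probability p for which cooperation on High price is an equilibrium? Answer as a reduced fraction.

Expected continuation weight on next period's payoff is β·p = 3/4·p, which plays the role of the discount factor.
Cooperation requires 3/4·p ≥ (45−30)/(45−14) = 15/31, hence p ≥ 20/31.

20/31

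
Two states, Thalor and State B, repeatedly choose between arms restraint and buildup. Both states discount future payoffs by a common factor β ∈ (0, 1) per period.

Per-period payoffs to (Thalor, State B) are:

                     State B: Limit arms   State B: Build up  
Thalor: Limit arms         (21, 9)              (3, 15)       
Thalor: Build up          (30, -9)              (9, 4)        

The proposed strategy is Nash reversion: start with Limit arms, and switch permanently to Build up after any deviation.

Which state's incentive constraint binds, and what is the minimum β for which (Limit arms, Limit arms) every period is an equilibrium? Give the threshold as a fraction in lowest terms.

Thalor's threshold: (30−21)/(30−9) = 3/7.
State B's threshold: (15−9)/(15−4) = 6/11.
3/7 < 6/11, so State B binds and β* = 6/11.

State B; β ≥ 6/11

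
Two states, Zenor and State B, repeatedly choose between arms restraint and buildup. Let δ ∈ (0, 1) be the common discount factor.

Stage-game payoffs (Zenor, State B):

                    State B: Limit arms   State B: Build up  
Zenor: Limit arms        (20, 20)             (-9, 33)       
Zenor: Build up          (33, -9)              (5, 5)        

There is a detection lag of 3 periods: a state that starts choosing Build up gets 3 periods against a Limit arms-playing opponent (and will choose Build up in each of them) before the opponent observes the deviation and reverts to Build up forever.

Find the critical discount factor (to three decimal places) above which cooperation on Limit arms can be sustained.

Deviating for the 3 undetected periods gains 33−20 = 13 per period over cooperation, then loses 20−5 = 15 per period forever once punishment starts.
Gain: 13(1 + δ + … + δ^2); loss: 15·δ^3/(1−δ).
No profitable deviation ⇔ 13(1−δ^3) ≤ 15·δ^3, i.e. δ^3 ≥ 13/(13+15) = 13/28.
Hence δ ≥ (13/28)^(1/3) ≈ 0.774.

0.774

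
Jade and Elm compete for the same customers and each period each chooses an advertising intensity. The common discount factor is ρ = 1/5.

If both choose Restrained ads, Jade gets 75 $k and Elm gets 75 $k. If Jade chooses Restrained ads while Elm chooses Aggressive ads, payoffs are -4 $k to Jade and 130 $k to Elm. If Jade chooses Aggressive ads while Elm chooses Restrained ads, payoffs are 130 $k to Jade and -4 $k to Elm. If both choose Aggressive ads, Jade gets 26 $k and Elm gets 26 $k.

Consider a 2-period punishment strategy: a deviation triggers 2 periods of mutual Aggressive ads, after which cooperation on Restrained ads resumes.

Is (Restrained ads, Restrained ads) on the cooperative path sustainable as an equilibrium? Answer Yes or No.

No

IC: ρ+…+ρ^2 ≥ (130−75)/(75−26) = 55/49.
At ρ = 1/5: partial sum = 0.2400 < 1.1224. Cooperation not sustainable.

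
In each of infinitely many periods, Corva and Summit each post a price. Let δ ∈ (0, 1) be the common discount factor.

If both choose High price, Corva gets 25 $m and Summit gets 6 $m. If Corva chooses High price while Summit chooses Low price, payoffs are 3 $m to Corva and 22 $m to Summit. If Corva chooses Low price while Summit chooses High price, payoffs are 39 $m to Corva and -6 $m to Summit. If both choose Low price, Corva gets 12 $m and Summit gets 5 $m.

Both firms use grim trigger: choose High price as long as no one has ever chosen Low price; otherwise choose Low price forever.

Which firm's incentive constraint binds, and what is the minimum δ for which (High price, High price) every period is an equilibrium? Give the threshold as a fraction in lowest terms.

Summit; δ ≥ 16/17

Corva: cooperation gives 25 each period; deviation gives 39 once then 12 forever.
  25/(1−δ) ≥ 39 + 12δ/(1−δ) ⇒ δ ≥ 14/27.
Summit: cooperation gives 6 each period; deviation gives 22 once then 5 forever.
  δ ≥ 16/17.
Both must hold, so the binding constraint is Summit's: δ ≥ 16/17.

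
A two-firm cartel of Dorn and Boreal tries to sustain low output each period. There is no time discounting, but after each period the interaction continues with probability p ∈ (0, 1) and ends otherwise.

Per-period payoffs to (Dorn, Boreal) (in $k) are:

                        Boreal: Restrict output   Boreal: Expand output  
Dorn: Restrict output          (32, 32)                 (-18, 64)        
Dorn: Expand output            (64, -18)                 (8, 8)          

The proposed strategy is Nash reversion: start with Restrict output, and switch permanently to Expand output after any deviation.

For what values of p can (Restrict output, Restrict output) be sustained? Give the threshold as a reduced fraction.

4/7

With no time discounting, the continuation probability p plays the role of the discount factor.
Grim-trigger IC: 32/(1−p) ≥ 64 + 8p/(1−p) ⇒ p ≥ (64−32)/(64−8) = 4/7.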